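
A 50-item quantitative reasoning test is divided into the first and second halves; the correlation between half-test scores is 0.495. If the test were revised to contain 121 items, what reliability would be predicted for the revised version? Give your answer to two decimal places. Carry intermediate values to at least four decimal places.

0.83

Full-test reliability from the split-half r: r_full = 2(0.495)/(1 + 0.495) = 0.6622
Length factor from 50 to 121 items: n = 121/50 = 2.4200
r_new = n·r_full / (1 + (n − 1)·r_full) = 1.6025 / 1.9403 ≈ 0.8259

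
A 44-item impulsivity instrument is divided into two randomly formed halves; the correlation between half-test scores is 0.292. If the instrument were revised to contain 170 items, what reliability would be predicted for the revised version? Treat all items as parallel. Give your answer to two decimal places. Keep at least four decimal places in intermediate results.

0.76

Full-test reliability from the split-half r: r_full = 2(0.292)/(1 + 0.292) = 0.4520
Then adjust to 170 items: n = 170/44 = 3.8636
r_new = n·r_full / (1 + (n − 1)·r_full) = 1.7463 / 2.2943 ≈ 0.7611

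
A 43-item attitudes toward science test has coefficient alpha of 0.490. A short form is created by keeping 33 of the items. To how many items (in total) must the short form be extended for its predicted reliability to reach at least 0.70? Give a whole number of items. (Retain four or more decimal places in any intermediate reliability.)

First, r for the 33-item form: n = 33/43 = 0.7674, so r_33 = 0.7674·0.490/(1 + (0.7674 − 1)·0.490) = 0.4244
Then solve for n' with r_old = 0.4244, r_target = 0.70: n' = 0.70(1 − 0.4244)/[0.4244(1 − 0.70)] = 3.1646
Total items = 3.1646 × 33 = 104.43, rounded up to 105.

105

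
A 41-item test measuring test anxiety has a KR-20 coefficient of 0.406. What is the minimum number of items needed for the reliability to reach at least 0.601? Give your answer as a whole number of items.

91

Rearranging the Spearman-Brown formula for n,
n = r_target (1 − r_old) / [ r_old (1 − r_target) ]
n = [0.601 × 0.594] / [0.406 × 0.399]
n = 0.356994 / 0.161994 ≈ 2.2037
So the test needs 2.2037 × 41 ≈ 90.35 items; rounding up, 91.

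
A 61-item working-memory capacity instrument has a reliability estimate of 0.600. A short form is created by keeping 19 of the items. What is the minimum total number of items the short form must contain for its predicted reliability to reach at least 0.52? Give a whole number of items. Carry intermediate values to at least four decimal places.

45

First, r for the 19-item form: n = 19/61 = 0.3115, so r_19 = 0.3115·0.600/(1 + (0.3115 − 1)·0.600) = 0.3185
Then solve for n' with r_old = 0.3185, r_target = 0.52: n' = 0.52(1 − 0.3185)/[0.3185(1 − 0.52)] = 2.3180
Total items = 2.3180 × 19 = 44.04, rounded up to 45.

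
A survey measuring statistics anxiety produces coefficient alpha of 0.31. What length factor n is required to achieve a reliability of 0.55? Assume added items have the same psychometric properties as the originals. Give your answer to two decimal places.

n = [0.55 × 0.69] / [0.31 × 0.45]
  = 0.3795 / 0.1395 = 2.7204

2.72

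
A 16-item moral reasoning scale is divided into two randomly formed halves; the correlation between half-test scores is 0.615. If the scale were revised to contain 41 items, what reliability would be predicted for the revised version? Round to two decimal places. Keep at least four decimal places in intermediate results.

0.89

Spearman-Brown correction (n = 2): r_full = 2·0.615/(1 + 0.615) = 0.7616
Length factor from 16 to 41 items: n = 41/16 = 2.5625
r_new = n·r_full / (1 + (n − 1)·r_full) = 1.9516 / 2.1900 ≈ 0.8911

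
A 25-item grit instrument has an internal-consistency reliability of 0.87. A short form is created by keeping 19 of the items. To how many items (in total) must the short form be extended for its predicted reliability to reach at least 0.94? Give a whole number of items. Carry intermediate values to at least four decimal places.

59

First, r for the 19-item form: n = 19/25 = 0.7600, so r_19 = 0.7600·0.87/(1 + (0.7600 − 1)·0.87) = 0.8357
Then solve for n' with r_old = 0.8357, r_target = 0.94: n' = 0.94(1 − 0.8357)/[0.8357(1 − 0.94)] = 3.0801
Total items = 3.0801 × 19 = 58.52, rounded up to 59.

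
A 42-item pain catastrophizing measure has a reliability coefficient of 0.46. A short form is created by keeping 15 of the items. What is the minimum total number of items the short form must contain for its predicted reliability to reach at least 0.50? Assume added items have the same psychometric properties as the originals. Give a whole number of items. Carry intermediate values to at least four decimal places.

50

First, r for the 15-item form: n = 15/42 = 0.3571, so r_15 = 0.3571·0.46/(1 + (0.3571 − 1)·0.46) = 0.2332
Then solve for n' with r_old = 0.2332, r_target = 0.50: n' = 0.50(1 − 0.2332)/[0.2332(1 − 0.50)] = 3.2882
Items = 3.2882 × 15 ≈ 49.32 → 50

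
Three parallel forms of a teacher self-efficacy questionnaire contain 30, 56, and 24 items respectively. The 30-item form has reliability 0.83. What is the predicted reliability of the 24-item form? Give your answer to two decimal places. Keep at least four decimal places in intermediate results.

0.80

Only the ratio of lengths matters: n = 24/30 = 0.8000
r_{24} = n·r / (1 + (n − 1)·r) = 0.6640 / 0.8340 ≈ 0.7962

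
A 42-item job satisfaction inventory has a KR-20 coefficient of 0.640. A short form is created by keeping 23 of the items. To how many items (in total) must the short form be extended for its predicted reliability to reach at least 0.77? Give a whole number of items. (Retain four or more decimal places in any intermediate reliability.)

First, r for the 23-item form: n = 23/42 = 0.5476, so r_23 = 0.5476·0.640/(1 + (0.5476 − 1)·0.640) = 0.4933
Length factor from the short form to reach 0.77: n' = 0.77(1 − 0.4933) / [0.4933(1 − 0.77)] ≈ 3.4388
Items = 3.4388 × 23 ≈ 79.09 → 80

80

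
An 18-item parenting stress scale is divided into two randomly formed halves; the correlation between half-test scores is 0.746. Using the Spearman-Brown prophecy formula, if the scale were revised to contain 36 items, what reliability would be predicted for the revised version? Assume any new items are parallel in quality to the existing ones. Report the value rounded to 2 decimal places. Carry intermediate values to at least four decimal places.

0.92

Full-test reliability from the split-half r: r_full = 2(0.746)/(1 + 0.746) = 0.8545
Length factor from 18 to 36 items: n = 36/18 = 2.0000
r_new = n·r_full / (1 + (n − 1)·r_full) = 1.7090 / 1.8545 ≈ 0.9215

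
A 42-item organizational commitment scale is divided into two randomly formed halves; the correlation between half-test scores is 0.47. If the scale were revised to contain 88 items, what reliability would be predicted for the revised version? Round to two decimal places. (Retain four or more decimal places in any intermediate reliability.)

First correct the split-half correlation to full-test reliability: r_full = 2 × 0.47 / (1 + 0.47) ≈ 0.6395
Then adjust to 88 items: n = 88/42 = 2.0952
r_new = n·r_full / (1 + (n − 1)·r_full) = 1.3399 / 1.7004 ≈ 0.7880

0.79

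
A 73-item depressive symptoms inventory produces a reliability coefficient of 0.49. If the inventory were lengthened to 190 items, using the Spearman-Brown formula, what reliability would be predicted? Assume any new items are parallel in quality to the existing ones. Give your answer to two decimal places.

n = 190/73 = 2.6027
Spearman-Brown: r_new = n·r / (1 + (n − 1)·r)
r_new = (2.6027 × 0.49) / (1 + (2.6027 − 1) × 0.49)
     = 1.2753 / 1.7853 = 0.7143

0.71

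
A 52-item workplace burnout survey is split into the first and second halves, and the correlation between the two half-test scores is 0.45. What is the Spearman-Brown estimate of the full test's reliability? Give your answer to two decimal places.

0.62

Each half is half the length of the full test, so the full test is n = 2 times a half.
r_full = 2r_hh / (1 + r_hh) = 2 × 0.45 / (1 + 0.45)
       = 0.9000 / 1.4500 = 0.6207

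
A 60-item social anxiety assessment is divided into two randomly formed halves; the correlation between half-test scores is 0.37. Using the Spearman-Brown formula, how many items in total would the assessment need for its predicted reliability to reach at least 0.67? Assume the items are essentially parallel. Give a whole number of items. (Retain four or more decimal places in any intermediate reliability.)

Corrected full-test reliability: r_full = 2 × 0.37 / (1 + 0.37) ≈ 0.5401
n = r_tgt(1 − r_full) / [r_full(1 − r_tgt)] = 0.67 × 0.4599 / (0.5401 × 0.33) ≈ 1.7288
Items = 1.7288 × 60 ≈ 103.73 → 104

104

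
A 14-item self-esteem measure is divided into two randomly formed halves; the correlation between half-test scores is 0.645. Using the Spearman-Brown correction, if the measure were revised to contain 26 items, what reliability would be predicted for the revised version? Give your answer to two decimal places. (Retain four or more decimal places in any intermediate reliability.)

0.87

Full-test reliability from the split-half r: r_full = 2(0.645)/(1 + 0.645) = 0.7842
Then adjust to 26 items: n = 26/14 = 1.8571
r_new = n·r_full / (1 + (n − 1)·r_full) = 1.4563 / 1.6721 ≈ 0.8709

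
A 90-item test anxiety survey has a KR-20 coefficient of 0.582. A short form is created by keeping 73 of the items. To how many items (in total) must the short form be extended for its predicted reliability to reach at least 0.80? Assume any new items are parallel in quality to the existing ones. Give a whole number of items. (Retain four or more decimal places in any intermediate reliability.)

259

First, r for the 73-item form: n = 73/90 = 0.8111, so r_73 = 0.8111·0.582/(1 + (0.8111 − 1)·0.582) = 0.5304
Length factor from the short form to reach 0.80: n' = 0.80(1 − 0.5304) / [0.5304(1 − 0.80)] ≈ 3.5415
Total items = 3.5415 × 73 = 258.53, rounded up to 259.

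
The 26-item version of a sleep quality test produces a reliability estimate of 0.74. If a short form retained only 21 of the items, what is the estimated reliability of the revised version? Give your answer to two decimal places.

Length ratio n = 21/26 = 0.8077
Spearman-Brown: r_new = n·r / (1 + (n − 1)·r)
r_new = (0.8077 × 0.74) / (1 + (0.8077 − 1) × 0.74)
     = 0.5977 / 0.8577 = 0.6969

0.70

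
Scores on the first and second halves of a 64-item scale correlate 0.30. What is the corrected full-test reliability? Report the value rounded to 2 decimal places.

0.46

Apply the Spearman-Brown correction with n = 2:
r_full = 2(0.30) / (1 + 0.30)
r_full = 0.6000 / 1.3000 ≈ 0.4615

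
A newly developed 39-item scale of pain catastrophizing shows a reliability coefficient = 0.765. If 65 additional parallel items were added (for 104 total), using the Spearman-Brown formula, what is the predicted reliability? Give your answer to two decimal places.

The new length is 104/39 = 2.6667 times the old.
Apply the Spearman-Brown prophecy formula, r' = nr / [1 + (n − 1)r]:
r_new = (2.6667 × 0.765) / (1 + (2.6667 − 1) × 0.765)
     = 2.0400 / 2.2750 = 0.8967

0.90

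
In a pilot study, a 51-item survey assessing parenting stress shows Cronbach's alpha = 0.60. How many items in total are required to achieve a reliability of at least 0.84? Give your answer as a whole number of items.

179

Spearman-Brown solved for the length factor n:
n = r_target (1 − r_old) / [ r_old (1 − r_target) ]
n = [0.84 × 0.40] / [0.60 × 0.16]
  = 0.3360 / 0.0960 = 3.5000
3.5000 × 51 = 178.50 → 179 items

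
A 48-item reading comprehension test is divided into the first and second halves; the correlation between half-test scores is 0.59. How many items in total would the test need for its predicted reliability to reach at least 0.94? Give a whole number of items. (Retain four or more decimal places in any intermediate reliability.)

262

Corrected full-test reliability: r_full = 2 × 0.59 / (1 + 0.59) ≈ 0.7421
Solve Spearman-Brown for n: n = 0.94(1 − 0.7421) / [0.7421(1 − 0.94)] = 5.4446
Required items = 5.4446 × 48 = 261.34, so 262 items.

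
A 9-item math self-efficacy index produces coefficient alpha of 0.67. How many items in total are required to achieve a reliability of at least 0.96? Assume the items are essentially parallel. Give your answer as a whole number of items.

Rearranging the Spearman-Brown formula for n,
n = r*(1 − r) / [ r (1 − r*) ]
n = [0.96 × 0.33] / [0.67 × 0.04]
n = 0.3168 / 0.0268 ≈ 11.8209
So the test needs 11.8209 × 9 ≈ 106.39 items; rounding up, 107.

107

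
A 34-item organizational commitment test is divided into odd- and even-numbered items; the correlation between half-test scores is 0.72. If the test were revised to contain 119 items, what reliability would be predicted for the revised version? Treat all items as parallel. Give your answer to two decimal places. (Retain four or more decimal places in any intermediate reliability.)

Spearman-Brown correction (n = 2): r_full = 2·0.72/(1 + 0.72) = 0.8372
Then adjust to 119 items: n = 119/34 = 3.5000
r_new = n·r_full / (1 + (n − 1)·r_full) = 2.9302 / 3.0930 ≈ 0.9474

0.95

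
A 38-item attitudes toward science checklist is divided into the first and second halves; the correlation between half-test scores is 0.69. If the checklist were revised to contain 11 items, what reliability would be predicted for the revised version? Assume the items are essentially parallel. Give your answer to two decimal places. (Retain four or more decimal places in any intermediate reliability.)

0.56

Full-test reliability from the split-half r: r_full = 2(0.69)/(1 + 0.69) = 0.8166
Length factor from 38 to 11 items: n = 11/38 = 0.2895
r_new = n·r_full / (1 + (n − 1)·r_full) = 0.2364 / 0.4198 ≈ 0.5631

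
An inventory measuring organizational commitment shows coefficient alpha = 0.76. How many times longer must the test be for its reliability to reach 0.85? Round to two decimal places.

Rearranging the Spearman-Brown formula for n,
n = r_target (1 − r_old) / [ r_old (1 − r_target) ]
n = [0.85 × 0.24] / [0.76 × 0.15]
  = 0.2040 / 0.1140 = 1.7895

1.79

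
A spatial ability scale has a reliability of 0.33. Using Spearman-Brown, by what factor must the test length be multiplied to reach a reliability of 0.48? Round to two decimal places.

1.87

Invert Spearman-Brown to solve for n:
n = r_target (1 − r_old) / [ r_old (1 − r_target) ]
n = [0.48 × 0.67] / [0.33 × 0.52]
n = 0.3216 / 0.1716 ≈ 1.8741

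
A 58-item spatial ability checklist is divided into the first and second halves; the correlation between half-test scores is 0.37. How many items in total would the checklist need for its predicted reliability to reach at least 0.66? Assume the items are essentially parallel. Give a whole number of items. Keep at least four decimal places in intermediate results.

Corrected full-test reliability: r_full = 2 × 0.37 / (1 + 0.37) ≈ 0.5401
Solve Spearman-Brown for n: n = 0.66(1 − 0.5401) / [0.5401(1 − 0.66)] = 1.6529
Items = 1.6529 × 58 ≈ 95.87 → 96

96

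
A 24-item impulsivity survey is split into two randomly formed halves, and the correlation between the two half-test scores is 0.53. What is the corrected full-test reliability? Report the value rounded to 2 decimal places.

Each half is half the length of the full test, so the full test is n = 2 times a half.
r_full = 2r_hh / (1 + r_hh) = 2 × 0.53 / (1 + 0.53)
r_full = 1.0600 / 1.5300 ≈ 0.6928

0.69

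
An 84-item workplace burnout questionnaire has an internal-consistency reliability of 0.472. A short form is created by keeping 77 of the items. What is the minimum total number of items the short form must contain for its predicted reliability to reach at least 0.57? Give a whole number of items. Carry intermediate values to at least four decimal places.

125

First, r for the 77-item form: n = 77/84 = 0.9167, so r_77 = 0.9167·0.472/(1 + (0.9167 − 1)·0.472) = 0.4504
Then solve for n' with r_old = 0.4504, r_target = 0.57: n' = 0.57(1 − 0.4504)/[0.4504(1 − 0.57)] = 1.6175
Total items = 1.6175 × 77 = 124.55, rounded up to 125.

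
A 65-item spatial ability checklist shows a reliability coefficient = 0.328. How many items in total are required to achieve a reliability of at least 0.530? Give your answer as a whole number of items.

151

n = 0.530(1 − 0.328) / [0.328(1 − 0.530)]
  = 0.356160 / 0.154160 = 2.3103
2.3103 × 65 = 150.17 → 151 items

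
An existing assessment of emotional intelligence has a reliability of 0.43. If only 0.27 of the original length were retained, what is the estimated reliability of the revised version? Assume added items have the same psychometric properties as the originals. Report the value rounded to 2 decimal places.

r_new = 0.27·0.43 / [1 + (0.27 − 1)·0.43]
r_new = 0.1161 / 0.6861 ≈ 0.1692

0.17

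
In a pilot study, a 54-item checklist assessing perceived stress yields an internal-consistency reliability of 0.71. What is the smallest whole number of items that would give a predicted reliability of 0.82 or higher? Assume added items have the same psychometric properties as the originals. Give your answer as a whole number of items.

Rearranging the Spearman-Brown formula for n,
n = r*(1 − r) / [ r (1 − r*) ]
n = 0.82 × (1 − 0.71) / [ 0.71 × (1 − 0.82) ]
  = 0.2378 / 0.1278 = 1.8607
1.8607 × 54 = 100.48 → 101 items

101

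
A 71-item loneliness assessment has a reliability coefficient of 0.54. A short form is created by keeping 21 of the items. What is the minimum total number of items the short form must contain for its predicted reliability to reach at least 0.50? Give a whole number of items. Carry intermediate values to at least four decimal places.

61

First, r for the 21-item form: n = 21/71 = 0.2958, so r_21 = 0.2958·0.54/(1 + (0.2958 − 1)·0.54) = 0.2577
Length factor from the short form to reach 0.50: n' = 0.50(1 − 0.2577) / [0.2577(1 − 0.50)] ≈ 2.8805
Total items = 2.8805 × 21 = 60.49, rounded up to 61.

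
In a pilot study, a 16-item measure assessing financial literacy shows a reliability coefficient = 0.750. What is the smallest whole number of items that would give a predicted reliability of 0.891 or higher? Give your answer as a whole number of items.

Rearranging the Spearman-Brown formula for n,
n = r_target (1 − r_old) / [ r_old (1 − r_target) ]
n = [0.891 × 0.250] / [0.750 × 0.109]
n = 0.222750 / 0.081750 ≈ 2.7248
Items needed = n × 16 = 2.7248 × 16 ≈ 43.60 → round up to 44

44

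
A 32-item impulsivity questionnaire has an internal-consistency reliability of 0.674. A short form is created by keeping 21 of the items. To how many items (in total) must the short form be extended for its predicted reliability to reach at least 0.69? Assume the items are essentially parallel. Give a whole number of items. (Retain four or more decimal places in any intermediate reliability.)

35

Short-form reliability: n = 21/32 = 0.6562; r_21 = n·r/(1+(n−1)r) ≈ 0.5757
Then solve for n' with r_old = 0.5757, r_target = 0.69: n' = 0.69(1 − 0.5757)/[0.5757(1 − 0.69)] = 1.6405
Items = 1.6405 × 21 ≈ 34.45 → 35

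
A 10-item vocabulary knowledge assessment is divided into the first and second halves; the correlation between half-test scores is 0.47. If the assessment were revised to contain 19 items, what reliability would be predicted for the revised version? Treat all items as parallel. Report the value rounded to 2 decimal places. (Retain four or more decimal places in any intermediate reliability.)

Spearman-Brown correction (n = 2): r_full = 2·0.47/(1 + 0.47) = 0.6395
Then adjust to 19 items: n = 19/10 = 1.9000
r_new = n·r_full / (1 + (n − 1)·r_full) = 1.2150 / 1.5755 ≈ 0.7712

0.77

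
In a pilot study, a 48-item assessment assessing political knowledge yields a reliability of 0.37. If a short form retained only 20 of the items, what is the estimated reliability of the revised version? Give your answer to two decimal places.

0.20

The new length is 20/48 = 0.4167 times the old.
By Spearman-Brown, r_new = n r / (1 + (n − 1) r).
r_new = (0.4167 × 0.37) / (1 + (0.4167 − 1) × 0.37)
     = 0.1542 / 0.7842 = 0.1966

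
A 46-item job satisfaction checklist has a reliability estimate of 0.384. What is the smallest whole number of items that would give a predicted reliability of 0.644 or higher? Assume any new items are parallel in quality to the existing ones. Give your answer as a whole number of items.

134

n = 0.644 × (1 − 0.384) / [ 0.384 × (1 − 0.644) ]
  = 0.396704 / 0.136704 = 2.9019
So the test needs 2.9019 × 46 ≈ 133.49 items; rounding up, 134.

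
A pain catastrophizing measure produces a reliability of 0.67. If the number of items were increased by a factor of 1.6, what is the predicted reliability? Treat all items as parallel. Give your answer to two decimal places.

0.76

Spearman-Brown: r_new = n·r / (1 + (n − 1)·r)
r_new = (1.6 × 0.67) / (1 + (1.6 − 1) × 0.67)
     = 1.0720 / 1.4020 = 0.7646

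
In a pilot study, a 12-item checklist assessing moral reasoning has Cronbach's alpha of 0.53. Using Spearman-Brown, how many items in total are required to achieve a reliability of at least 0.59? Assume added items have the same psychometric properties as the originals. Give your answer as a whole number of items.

Spearman-Brown solved for the length factor n:
n = r_target (1 − r_old) / [ r_old (1 − r_target) ]
n = 0.59(1 − 0.53) / [0.53(1 − 0.59)]
n = 0.2773 / 0.2173 ≈ 1.2761
1.2761 × 12 = 15.31 → 16 items

16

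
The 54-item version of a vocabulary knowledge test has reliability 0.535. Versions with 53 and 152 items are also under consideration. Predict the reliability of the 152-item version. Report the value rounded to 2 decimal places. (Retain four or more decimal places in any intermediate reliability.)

0.76

Only the ratio of lengths matters: n = 152/54 = 2.8148
r_{152} = n·r / (1 + (n − 1)·r) = 1.5059 / 1.9709 ≈ 0.7641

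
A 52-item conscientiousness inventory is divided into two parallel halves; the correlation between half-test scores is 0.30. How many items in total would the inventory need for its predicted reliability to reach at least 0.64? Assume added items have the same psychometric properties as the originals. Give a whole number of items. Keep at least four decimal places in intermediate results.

Corrected full-test reliability: r_full = 2 × 0.30 / (1 + 0.30) ≈ 0.4615
n = r_tgt(1 − r_full) / [r_full(1 − r_tgt)] = 0.64 × 0.5385 / (0.4615 × 0.36) ≈ 2.0744
Items = 2.0744 × 52 ≈ 107.87 → 108

108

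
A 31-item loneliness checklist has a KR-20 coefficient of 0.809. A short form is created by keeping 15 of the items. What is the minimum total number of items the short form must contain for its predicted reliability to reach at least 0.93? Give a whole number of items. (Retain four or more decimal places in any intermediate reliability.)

First, r for the 15-item form: n = 15/31 = 0.4839, so r_15 = 0.4839·0.809/(1 + (0.4839 − 1)·0.809) = 0.6721
Length factor from the short form to reach 0.93: n' = 0.93(1 − 0.6721) / [0.6721(1 − 0.93)] ≈ 6.4818
Items = 6.4818 × 15 ≈ 97.23 → 98

98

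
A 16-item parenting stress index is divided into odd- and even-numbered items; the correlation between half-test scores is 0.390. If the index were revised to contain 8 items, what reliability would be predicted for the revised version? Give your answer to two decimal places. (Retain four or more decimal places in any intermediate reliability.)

First correct the split-half correlation to full-test reliability: r_full = 2 × 0.390 / (1 + 0.390) ≈ 0.5612
Length factor from 16 to 8 items: n = 8/16 = 0.5000
r_new = n·r_full / (1 + (n − 1)·r_full) = 0.2806 / 0.7194 ≈ 0.3900

0.39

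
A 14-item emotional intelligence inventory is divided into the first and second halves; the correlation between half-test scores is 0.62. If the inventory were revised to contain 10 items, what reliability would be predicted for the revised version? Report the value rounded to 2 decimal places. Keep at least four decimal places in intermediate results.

0.70

Full-test reliability from the split-half r: r_full = 2(0.62)/(1 + 0.62) = 0.7654
Then adjust to 10 items: n = 10/14 = 0.7143
r_new = n·r_full / (1 + (n − 1)·r_full) = 0.5467 / 0.7813 ≈ 0.6997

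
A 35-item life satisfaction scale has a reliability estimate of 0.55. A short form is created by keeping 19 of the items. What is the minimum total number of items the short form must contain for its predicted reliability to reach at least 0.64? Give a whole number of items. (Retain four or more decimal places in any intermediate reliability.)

51

First, r for the 19-item form: n = 19/35 = 0.5429, so r_19 = 0.5429·0.55/(1 + (0.5429 − 1)·0.55) = 0.3989
Length factor from the short form to reach 0.64: n' = 0.64(1 − 0.3989) / [0.3989(1 − 0.64)] ≈ 2.6789
Items = 2.6789 × 19 ≈ 50.90 → 51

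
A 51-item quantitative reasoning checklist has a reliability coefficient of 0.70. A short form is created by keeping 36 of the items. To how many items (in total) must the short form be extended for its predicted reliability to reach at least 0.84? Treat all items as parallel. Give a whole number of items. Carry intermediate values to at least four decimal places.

115

Short-form reliability: n = 36/51 = 0.7059; r_36 = n·r/(1+(n−1)r) ≈ 0.6222
Then solve for n' with r_old = 0.6222, r_target = 0.84: n' = 0.84(1 − 0.6222)/[0.6222(1 − 0.84)] = 3.1878
Items = 3.1878 × 36 ≈ 114.76 → 115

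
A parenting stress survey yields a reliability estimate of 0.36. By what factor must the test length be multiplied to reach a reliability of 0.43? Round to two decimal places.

Spearman-Brown solved for the length factor n:
n = r*(1 − r) / [ r (1 − r*) ]
n = 0.43(1 − 0.36) / [0.36(1 − 0.43)]
  = 0.2752 / 0.2052 = 1.3411

1.34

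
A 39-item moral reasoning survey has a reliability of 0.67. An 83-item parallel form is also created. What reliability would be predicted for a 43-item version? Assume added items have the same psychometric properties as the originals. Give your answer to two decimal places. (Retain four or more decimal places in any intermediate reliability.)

Only the ratio of lengths matters: n = 43/39 = 1.1026
r_{43} = n·r / (1 + (n − 1)·r) = 0.7387 / 1.0687 ≈ 0.6912

0.69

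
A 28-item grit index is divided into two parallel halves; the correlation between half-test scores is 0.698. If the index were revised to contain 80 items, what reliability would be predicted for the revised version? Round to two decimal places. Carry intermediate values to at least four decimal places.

Full-test reliability from the split-half r: r_full = 2(0.698)/(1 + 0.698) = 0.8221
Length factor from 28 to 80 items: n = 80/28 = 2.8571
r_new = n·r_full / (1 + (n − 1)·r_full) = 2.3488 / 2.5267 ≈ 0.9296

0.93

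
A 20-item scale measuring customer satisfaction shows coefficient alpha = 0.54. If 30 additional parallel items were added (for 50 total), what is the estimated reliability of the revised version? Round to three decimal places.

n = 50/20 = 2.5
By Spearman-Brown, r_new = n r / (1 + (n − 1) r).
r_new = 2.5·0.54 / [1 + (2.5 − 1)·0.54]
r_new = 1.3500 / 1.8100 ≈ 0.7459

0.746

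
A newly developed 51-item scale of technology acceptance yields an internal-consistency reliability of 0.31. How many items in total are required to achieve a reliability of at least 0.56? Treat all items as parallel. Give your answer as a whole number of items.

145

Spearman-Brown solved for the length factor n:
n = r*(1 − r) / [ r (1 − r*) ]
n = 0.56 × (1 − 0.31) / [ 0.31 × (1 − 0.56) ]
  = 0.3864 / 0.1364 = 2.8328
So the test needs 2.8328 × 51 ≈ 144.47 items; rounding up, 145.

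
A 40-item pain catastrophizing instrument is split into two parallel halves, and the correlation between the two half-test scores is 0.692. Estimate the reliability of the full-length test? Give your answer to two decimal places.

0.82

r_full = 2(0.692) / (1 + 0.692)
       = 1.3840 / 1.6920 = 0.8180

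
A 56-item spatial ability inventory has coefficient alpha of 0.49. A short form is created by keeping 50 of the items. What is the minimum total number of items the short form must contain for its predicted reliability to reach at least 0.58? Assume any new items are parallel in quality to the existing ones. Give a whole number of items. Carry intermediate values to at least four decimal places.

81

First, r for the 50-item form: n = 50/56 = 0.8929, so r_50 = 0.8929·0.49/(1 + (0.8929 − 1)·0.49) = 0.4618
Length factor from the short form to reach 0.58: n' = 0.58(1 − 0.4618) / [0.4618(1 − 0.58)] ≈ 1.6094
Total items = 1.6094 × 50 = 80.47, rounded up to 81.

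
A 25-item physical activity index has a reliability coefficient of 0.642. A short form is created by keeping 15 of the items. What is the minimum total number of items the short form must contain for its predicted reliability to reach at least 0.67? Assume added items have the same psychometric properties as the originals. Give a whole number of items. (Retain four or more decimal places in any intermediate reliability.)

29

First, r for the 15-item form: n = 15/25 = 0.6000, so r_15 = 0.6000·0.642/(1 + (0.6000 − 1)·0.642) = 0.5183
Then solve for n' with r_old = 0.5183, r_target = 0.67: n' = 0.67(1 − 0.5183)/[0.5183(1 − 0.67)] = 1.8869
Total items = 1.8869 × 15 = 28.30, rounded up to 29.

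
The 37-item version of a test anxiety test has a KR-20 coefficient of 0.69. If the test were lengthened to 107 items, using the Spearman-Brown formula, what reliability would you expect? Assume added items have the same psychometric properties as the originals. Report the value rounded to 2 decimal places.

n = 107/37 = 2.8919
Spearman-Brown: r_new = n·r / (1 + (n − 1)·r)
r_new = (2.8919 × 0.69) / (1 + (2.8919 − 1) × 0.69)
r_new = 1.9954 / 2.3054 ≈ 0.8655

0.87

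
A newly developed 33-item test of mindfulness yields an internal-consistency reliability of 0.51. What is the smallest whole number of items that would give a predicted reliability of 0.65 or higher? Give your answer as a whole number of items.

59

Invert Spearman-Brown to solve for n:
n = r*(1 − r) / [ r (1 − r*) ]
n = [0.65 × 0.49] / [0.51 × 0.35]
n = 0.3185 / 0.1785 ≈ 1.7843
Items needed = n × 33 = 1.7843 × 33 ≈ 58.88 → round up to 59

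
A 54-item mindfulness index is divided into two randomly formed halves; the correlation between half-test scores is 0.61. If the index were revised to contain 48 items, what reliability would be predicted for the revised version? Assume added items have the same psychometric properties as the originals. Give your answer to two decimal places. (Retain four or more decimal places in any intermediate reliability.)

Full-test reliability from the split-half r: r_full = 2(0.61)/(1 + 0.61) = 0.7578
Length factor from 54 to 48 items: n = 48/54 = 0.8889
r_new = n·r_full / (1 + (n − 1)·r_full) = 0.6736 / 0.9158 ≈ 0.7355

0.74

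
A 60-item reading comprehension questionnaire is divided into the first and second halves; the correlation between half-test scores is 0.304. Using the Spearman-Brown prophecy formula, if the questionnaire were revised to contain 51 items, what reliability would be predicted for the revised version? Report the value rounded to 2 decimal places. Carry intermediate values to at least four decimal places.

0.43

First correct the split-half correlation to full-test reliability: r_full = 2 × 0.304 / (1 + 0.304) ≈ 0.4663
Length factor from 60 to 51 items: n = 51/60 = 0.8500
r_new = n·r_full / (1 + (n − 1)·r_full) = 0.3964 / 0.9301 ≈ 0.4262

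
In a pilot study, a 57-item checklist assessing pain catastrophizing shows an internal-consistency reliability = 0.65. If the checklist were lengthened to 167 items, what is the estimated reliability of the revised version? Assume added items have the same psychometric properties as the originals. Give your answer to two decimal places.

n = 167/57 = 2.9298
r_new = (2.9298 × 0.65) / (1 + (2.9298 − 1) × 0.65)
     = 1.9044 / 2.2544 = 0.8447

0.84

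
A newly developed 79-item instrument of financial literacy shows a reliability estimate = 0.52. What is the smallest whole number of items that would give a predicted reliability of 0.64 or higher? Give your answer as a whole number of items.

130

n = 0.64(1 − 0.52) / [0.52(1 − 0.64)]
n = 0.3072 / 0.1872 ≈ 1.6410
Items needed = n × 79 = 1.6410 × 79 ≈ 129.64 → round up to 130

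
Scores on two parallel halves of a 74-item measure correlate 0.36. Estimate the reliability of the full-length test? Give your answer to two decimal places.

Apply the Spearman-Brown correction with n = 2:
r_full = 2(0.36) / (1 + 0.36)
r_full = 0.7200 / 1.3600 ≈ 0.5294

0.53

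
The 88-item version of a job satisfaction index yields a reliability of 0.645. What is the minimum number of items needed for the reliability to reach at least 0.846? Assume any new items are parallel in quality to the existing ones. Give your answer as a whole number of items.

Rearranging the Spearman-Brown formula for n,
n = r*(1 − r) / [ r (1 − r*) ]
n = 0.846(1 − 0.645) / [0.645(1 − 0.846)]
n = 0.300330 / 0.099330 ≈ 3.0236
Items needed = n × 88 = 3.0236 × 88 ≈ 266.08 → round up to 267

267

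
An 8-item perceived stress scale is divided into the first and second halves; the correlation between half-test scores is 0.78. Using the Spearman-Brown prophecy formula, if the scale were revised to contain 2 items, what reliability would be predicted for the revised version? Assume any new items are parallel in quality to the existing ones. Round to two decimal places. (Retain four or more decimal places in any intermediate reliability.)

0.64

Full-test reliability from the split-half r: r_full = 2(0.78)/(1 + 0.78) = 0.8764
Length factor from 8 to 2 items: n = 2/8 = 0.2500
r_new = n·r_full / (1 + (n − 1)·r_full) = 0.2191 / 0.3427 ≈ 0.6393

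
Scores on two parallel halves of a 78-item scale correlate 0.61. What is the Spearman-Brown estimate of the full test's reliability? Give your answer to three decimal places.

r_full = 2(0.61) / (1 + 0.61)
r_full = 1.2200 / 1.6100 ≈ 0.7578

0.758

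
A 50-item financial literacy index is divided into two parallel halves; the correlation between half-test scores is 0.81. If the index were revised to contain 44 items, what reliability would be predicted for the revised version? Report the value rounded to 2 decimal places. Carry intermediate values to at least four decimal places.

0.88

First correct the split-half correlation to full-test reliability: r_full = 2 × 0.81 / (1 + 0.81) ≈ 0.8950
Then adjust to 44 items: n = 44/50 = 0.8800
r_new = n·r_full / (1 + (n − 1)·r_full) = 0.7876 / 0.8926 ≈ 0.8824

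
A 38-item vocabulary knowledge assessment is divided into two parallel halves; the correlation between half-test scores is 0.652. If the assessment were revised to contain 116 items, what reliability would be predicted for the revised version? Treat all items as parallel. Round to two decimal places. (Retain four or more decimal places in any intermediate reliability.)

Spearman-Brown correction (n = 2): r_full = 2·0.652/(1 + 0.652) = 0.7893
Then adjust to 116 items: n = 116/38 = 3.0526
r_new = n·r_full / (1 + (n − 1)·r_full) = 2.4094 / 2.6201 ≈ 0.9196

0.92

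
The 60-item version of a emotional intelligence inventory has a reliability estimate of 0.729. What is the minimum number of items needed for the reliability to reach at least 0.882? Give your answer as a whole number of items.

Invert Spearman-Brown to solve for n:
n = r*(1 − r) / [ r (1 − r*) ]
n = [0.882 × 0.271] / [0.729 × 0.118]
n = 0.239022 / 0.086022 ≈ 2.7786
So the test needs 2.7786 × 60 ≈ 166.72 items; rounding up, 167.

167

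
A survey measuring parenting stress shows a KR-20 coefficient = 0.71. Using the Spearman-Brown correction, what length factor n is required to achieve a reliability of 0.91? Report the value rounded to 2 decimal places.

4.13

Spearman-Brown solved for the length factor n:
n = r_target (1 − r_old) / [ r_old (1 − r_target) ]
n = 0.91(1 − 0.71) / [0.71(1 − 0.91)]
n = 0.2639 / 0.0639 ≈ 4.1299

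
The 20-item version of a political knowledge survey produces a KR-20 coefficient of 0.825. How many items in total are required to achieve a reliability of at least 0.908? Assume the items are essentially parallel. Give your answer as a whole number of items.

Rearranging the Spearman-Brown formula for n,
n = r*(1 − r) / [ r (1 − r*) ]
n = 0.908 × (1 − 0.825) / [ 0.825 × (1 − 0.908) ]
  = 0.158900 / 0.075900 = 2.0935
Items needed = n × 20 = 2.0935 × 20 ≈ 41.87 → round up to 42

42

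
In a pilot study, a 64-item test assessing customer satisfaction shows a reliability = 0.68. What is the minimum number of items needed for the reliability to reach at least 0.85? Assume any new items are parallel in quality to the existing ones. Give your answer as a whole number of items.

171

Spearman-Brown solved for the length factor n:
n = r*(1 − r) / [ r (1 − r*) ]
n = 0.85(1 − 0.68) / [0.68(1 − 0.85)]
n = 0.2720 / 0.1020 ≈ 2.6667
2.6667 × 64 = 170.67 → 171 items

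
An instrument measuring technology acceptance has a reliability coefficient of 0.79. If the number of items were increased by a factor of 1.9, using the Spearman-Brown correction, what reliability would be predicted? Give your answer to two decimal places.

0.88

Apply the Spearman-Brown prophecy formula, r' = nr / [1 + (n − 1)r]:
r_new = 1.9·0.79 / [1 + (1.9 − 1)·0.79]
     = 1.5010 / 1.7110 = 0.8773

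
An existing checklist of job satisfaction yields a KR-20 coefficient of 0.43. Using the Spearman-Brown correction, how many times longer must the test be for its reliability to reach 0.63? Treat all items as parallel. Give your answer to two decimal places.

2.26

Spearman-Brown solved for the length factor n:
n = r_target (1 − r_old) / [ r_old (1 − r_target) ]
n = 0.63 × (1 − 0.43) / [ 0.43 × (1 − 0.63) ]
  = 0.3591 / 0.1591 = 2.2571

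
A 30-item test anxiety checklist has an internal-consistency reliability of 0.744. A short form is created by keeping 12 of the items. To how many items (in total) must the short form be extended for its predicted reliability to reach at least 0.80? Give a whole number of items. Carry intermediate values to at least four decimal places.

Short-form reliability: n = 12/30 = 0.4000; r_12 = n·r/(1+(n−1)r) ≈ 0.5376
Then solve for n' with r_old = 0.5376, r_target = 0.80: n' = 0.80(1 − 0.5376)/[0.5376(1 − 0.80)] = 3.4405
Items = 3.4405 × 12 ≈ 41.29 → 42

42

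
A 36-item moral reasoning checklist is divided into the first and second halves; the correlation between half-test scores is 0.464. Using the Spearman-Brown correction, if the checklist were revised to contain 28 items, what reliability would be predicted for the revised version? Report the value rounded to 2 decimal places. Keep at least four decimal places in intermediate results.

Full-test reliability from the split-half r: r_full = 2(0.464)/(1 + 0.464) = 0.6339
Then adjust to 28 items: n = 28/36 = 0.7778
r_new = n·r_full / (1 + (n − 1)·r_full) = 0.4930 / 0.8591 ≈ 0.5739

0.57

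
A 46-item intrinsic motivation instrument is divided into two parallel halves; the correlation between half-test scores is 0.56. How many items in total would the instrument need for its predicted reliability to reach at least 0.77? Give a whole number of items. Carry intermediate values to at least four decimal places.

Corrected full-test reliability: r_full = 2 × 0.56 / (1 + 0.56) ≈ 0.7179
Solve Spearman-Brown for n: n = 0.77(1 − 0.7179) / [0.7179(1 − 0.77)] = 1.3155
Items = 1.3155 × 46 ≈ 60.51 → 61

61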